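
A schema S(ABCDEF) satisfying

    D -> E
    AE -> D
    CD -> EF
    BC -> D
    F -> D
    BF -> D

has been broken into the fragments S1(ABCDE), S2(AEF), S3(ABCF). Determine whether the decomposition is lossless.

Chase test. Columns are ABCDEF; row i has aⱼ where attribute j ∈ Si, else bᵢⱼ.
Initial tableau (one row per fragment):
  row 1: a1 a2 a3 a4 a5 b16
  row 2: a1 b22 b23 b24 a5 a6
  row 3: a1 a2 a3 b34 b35 a6
Rows 1 and 2 agree on AE; apply AE→D and equate their D entries.
Rows 1 and 3 agree on BC; apply BC→D and equate their D entries.
Rows 1 and 3 agree on D; apply D→E and equate their E entries.
Rows 1 and 3 agree on CD; apply CD→EF and equate their EF entries.
Row 1 is now all distinguished symbols — the join is lossless.

Yes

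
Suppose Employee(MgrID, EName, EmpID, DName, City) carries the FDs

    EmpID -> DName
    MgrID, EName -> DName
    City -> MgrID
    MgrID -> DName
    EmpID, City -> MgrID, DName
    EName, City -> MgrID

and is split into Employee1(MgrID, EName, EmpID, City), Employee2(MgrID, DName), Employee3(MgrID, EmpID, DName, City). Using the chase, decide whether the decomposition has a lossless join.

Chase test. Columns are MgrID, EName, EmpID, DName, City; row i has aⱼ where attribute j ∈ Employeei, else bᵢⱼ.
Initial tableau (one row per fragment):
  row 1: a1 a2 a3 b14 a5
  row 2: a1 b22 b23 a4 b25
  row 3: a1 b32 a3 a4 a5
Rows 1 and 3 agree on EmpID; apply EmpID→DName and equate their DName entries.
Row 1 is now all distinguished symbols — the join is lossless.

Yes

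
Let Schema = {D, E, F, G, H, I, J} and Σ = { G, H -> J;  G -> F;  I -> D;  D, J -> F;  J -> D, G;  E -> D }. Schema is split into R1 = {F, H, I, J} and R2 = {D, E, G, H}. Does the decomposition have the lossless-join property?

No

Common attributes: R1 ∩ R2 = {H}.
No dependency enlarges {H}, so (H)⁺ = {H}.
The closure contains neither all of R1 = {F, H, I, J} nor all of R2 = {D, E, G, H}, so the common attributes are not a superkey of either fragment. The join is lossy.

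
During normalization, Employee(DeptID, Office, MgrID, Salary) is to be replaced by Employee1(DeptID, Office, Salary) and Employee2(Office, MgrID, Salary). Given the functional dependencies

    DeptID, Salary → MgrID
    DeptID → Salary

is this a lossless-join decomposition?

Common attributes: Employee1 ∩ Employee2 = {Office, Salary}.
No dependency enlarges {Office, Salary}, so (Office, Salary)⁺ = {Office, Salary}.
The closure contains neither all of Employee1 = {DeptID, Office, Salary} nor all of Employee2 = {Office, MgrID, Salary}, so the common attributes are not a superkey of either fragment. The join is lossy.

No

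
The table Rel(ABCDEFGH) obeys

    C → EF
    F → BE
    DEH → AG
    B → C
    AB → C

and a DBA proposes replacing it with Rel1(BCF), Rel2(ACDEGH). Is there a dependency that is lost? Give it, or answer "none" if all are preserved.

none

C → EF: restricted closure across fragments reaches EF.
F → BE: restricted closure across fragments reaches BE.
DEH → AG lies within Rel2.
B → C lies within Rel1.
AB → C: restricted closure across fragments reaches C.
Every dependency is enforceable on the fragments, so the decomposition is dependency-preserving.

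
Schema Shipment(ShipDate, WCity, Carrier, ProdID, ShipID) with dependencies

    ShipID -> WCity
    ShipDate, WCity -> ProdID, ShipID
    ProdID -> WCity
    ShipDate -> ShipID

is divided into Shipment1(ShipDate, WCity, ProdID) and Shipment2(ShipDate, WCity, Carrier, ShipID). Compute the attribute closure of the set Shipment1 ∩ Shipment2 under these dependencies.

ShipDate, WCity, ProdID, ShipID

Shipment1 ∩ Shipment2 = {ShipDate, WCity}.
ShipDate, WCity → ProdID, ShipID applies, adding ProdID, ShipID
Closure: {ShipDate, WCity, ProdID, ShipID}.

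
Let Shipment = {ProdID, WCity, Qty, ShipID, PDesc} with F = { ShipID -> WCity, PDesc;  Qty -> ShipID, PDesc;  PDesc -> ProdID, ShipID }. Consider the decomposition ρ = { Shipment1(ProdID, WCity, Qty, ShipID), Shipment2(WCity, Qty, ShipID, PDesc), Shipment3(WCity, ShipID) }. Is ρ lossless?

Chase test. Columns are ProdID, WCity, Qty, ShipID, PDesc; row i has aⱼ where attribute j ∈ Shipmenti, else bᵢⱼ.
Initial tableau (one row per fragment):
  row 1: a1 a2 a3 a4 b15
  row 2: b21 a2 a3 a4 a5
  row 3: b31 a2 b33 a4 b35
Rows 1 and 2 agree on ShipID; apply ShipID→WCity, PDesc and equate their WCity, PDesc entries.
Rows 1 and 3 agree on ShipID; apply ShipID→WCity, PDesc and equate their WCity, PDesc entries.
Rows 1 and 2 agree on PDesc; apply PDesc→ProdID, ShipID and equate their ProdID, ShipID entries.
Rows 1 and 3 agree on PDesc; apply PDesc→ProdID, ShipID and equate their ProdID, ShipID entries.
Row 1 is now all distinguished symbols — the join is lossless.

Yes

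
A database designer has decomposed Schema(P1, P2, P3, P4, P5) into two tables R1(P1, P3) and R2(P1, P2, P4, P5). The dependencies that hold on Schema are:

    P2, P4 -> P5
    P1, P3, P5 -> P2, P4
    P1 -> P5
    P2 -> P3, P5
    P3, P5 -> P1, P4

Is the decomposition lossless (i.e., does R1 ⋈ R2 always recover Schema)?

No

Common attributes: R1 ∩ R2 = {P1}.
Closure of {P1}: P1 → P5 applies, adding P5. So (P1)⁺ = {P1, P5}.
The closure contains neither all of R1 = {P1, P3} nor all of R2 = {P1, P2, P4, P5}, so the common attributes are not a superkey of either fragment. The join is lossy.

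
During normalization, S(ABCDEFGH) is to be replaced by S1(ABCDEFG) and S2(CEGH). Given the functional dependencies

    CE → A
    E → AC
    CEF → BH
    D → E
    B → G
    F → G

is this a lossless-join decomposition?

No

Common attributes: S1 ∩ S2 = {CEG}.
Closure of {CEG}: CE → A applies, adding A. So (CEG)⁺ = {ACEG}.
The closure contains neither all of S1 = {ABCDEFG} nor all of S2 = {CEGH}, so the common attributes are not a superkey of either fragment. The join is lossy.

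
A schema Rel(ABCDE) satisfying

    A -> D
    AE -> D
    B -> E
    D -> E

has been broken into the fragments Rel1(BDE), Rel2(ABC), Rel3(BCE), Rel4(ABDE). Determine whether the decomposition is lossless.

Yes

Chase test. Columns are ABCDE; row i has aⱼ where attribute j ∈ Reli, else bᵢⱼ.
Initial tableau (one row per fragment):
  row 1: b11 a2 b13 a4 a5
  row 2: a1 a2 a3 b24 b25
  row 3: b31 a2 a3 b34 a5
  row 4: a1 a2 b43 a4 a5
Rows 2 and 4 agree on A; apply A→D and equate their D entries.
Rows 1 and 2 agree on B; apply B→E and equate their E entries.
Row 2 is now all distinguished symbols — the join is lossless.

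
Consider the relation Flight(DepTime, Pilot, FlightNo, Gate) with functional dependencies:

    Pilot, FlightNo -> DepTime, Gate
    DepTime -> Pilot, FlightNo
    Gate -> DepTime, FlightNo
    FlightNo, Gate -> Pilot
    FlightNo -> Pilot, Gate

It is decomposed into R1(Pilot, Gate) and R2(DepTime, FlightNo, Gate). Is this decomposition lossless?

Yes

Common attributes: R1 ∩ R2 = {Gate}.
Closure of {Gate}: Gate → DepTime, FlightNo applies, adding DepTime, FlightNo; FlightNo, Gate → Pilot applies, adding Pilot. So (Gate)⁺ = {DepTime, Pilot, FlightNo, Gate}.
This closure contains every attribute of R1, so R1 ∩ R2 → R1. The join is lossless.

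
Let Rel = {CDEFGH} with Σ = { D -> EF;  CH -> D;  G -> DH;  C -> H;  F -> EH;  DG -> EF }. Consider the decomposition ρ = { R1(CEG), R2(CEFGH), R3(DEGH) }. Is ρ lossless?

Chase test. Columns are CDEFGH; row i has aⱼ where attribute j ∈ Ri, else bᵢⱼ.
Initial tableau (one row per fragment):
  row 1: a1 b12 a3 b14 a5 b16
  row 2: a1 b22 a3 a4 a5 a6
  row 3: b31 a2 a3 b34 a5 a6
Rows 1 and 2 agree on G; apply G→DH and equate their DH entries.
Rows 1 and 3 agree on G; apply G→DH and equate their DH entries.
Rows 1 and 2 agree on DG; apply DG→EF and equate their EF entries.
Rows 1 and 3 agree on DG; apply DG→EF and equate their EF entries.
Row 1 is now all distinguished symbols — the join is lossless.

Yes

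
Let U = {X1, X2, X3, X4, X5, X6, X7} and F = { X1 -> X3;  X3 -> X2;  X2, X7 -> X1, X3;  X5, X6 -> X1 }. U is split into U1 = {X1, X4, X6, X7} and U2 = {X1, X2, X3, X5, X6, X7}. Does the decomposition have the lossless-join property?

Common attributes: U1 ∩ U2 = {X1, X6, X7}.
Closure of {X1, X6, X7}: X1 → X3 applies, adding X3; X3 → X2 applies, adding X2. So (X1, X6, X7)⁺ = {X1, X2, X3, X6, X7}.
The closure contains neither all of U1 = {X1, X4, X6, X7} nor all of U2 = {X1, X2, X3, X5, X6, X7}, so the common attributes are not a superkey of either fragment. The join is lossy.

No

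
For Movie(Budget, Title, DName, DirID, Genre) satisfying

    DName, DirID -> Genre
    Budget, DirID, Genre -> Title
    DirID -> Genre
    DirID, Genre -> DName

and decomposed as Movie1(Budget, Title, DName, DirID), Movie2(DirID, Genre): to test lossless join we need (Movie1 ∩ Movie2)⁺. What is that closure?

DName, DirID, Genre

Movie1 ∩ Movie2 = {DirID}.
DirID → Genre applies, adding Genre
DirID, Genre → DName applies, adding DName
Closure: {DName, DirID, Genre}.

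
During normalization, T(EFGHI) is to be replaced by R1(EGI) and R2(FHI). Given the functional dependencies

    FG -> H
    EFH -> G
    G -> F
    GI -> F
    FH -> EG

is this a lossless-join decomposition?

Common attributes: R1 ∩ R2 = {I}.
No dependency enlarges {I}, so (I)⁺ = {I}.
The closure contains neither all of R1 = {EGI} nor all of R2 = {FHI}, so the common attributes are not a superkey of either fragment. The join is lossy.

No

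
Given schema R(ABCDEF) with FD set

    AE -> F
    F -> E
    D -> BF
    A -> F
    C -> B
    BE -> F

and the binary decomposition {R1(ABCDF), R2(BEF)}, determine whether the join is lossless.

Common attributes: R1 ∩ R2 = {BF}.
Closure of {BF}: F → E applies, adding E. So (BF)⁺ = {BEF}.
This closure contains every attribute of R2, so R1 ∩ R2 → R2. The join is lossless.

Yes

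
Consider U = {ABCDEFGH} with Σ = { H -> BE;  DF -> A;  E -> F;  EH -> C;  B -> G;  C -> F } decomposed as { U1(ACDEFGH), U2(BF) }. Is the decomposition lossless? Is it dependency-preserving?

lossy and not dependency-preserving

Lossless test: (F)⁺ = {F}, which is a superkey of neither fragment — lossy.
Dependency preservation: the restricted closure of {H} across the fragments never reaches {BE}, so H → BE cannot be enforced without a join — not preserved.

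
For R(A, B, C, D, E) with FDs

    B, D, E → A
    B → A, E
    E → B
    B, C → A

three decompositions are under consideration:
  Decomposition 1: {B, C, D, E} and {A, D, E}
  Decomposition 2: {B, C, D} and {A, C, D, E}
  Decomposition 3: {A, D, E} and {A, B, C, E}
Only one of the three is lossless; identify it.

Decomposition 1: common = {D, E}, closure = {A, B, D, E} → lossless.
Decomposition 2: common = {C, D}, closure = {C, D} → lossy.
Decomposition 3: common = {A, E}, closure = {A, B, E} → lossy.

Decomposition 1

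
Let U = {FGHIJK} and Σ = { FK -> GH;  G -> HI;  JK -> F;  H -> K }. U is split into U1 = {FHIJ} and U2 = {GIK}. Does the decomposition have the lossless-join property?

No

Common attributes: U1 ∩ U2 = {I}.
No dependency enlarges {I}, so (I)⁺ = {I}.
The closure contains neither all of U1 = {FHIJ} nor all of U2 = {GIK}, so the common attributes are not a superkey of either fragment. The join is lossy.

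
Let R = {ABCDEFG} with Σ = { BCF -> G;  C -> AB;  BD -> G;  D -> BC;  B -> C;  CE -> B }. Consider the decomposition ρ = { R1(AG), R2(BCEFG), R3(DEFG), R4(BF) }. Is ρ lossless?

Chase test. Columns are ABCDEFG; row i has aⱼ where attribute j ∈ Ri, else bᵢⱼ.
Initial tableau (one row per fragment):
  row 1: a1 b12 b13 b14 b15 b16 a7
  row 2: b21 a2 a3 b24 a5 a6 a7
  row 3: b31 b32 b33 a4 a5 a6 a7
  row 4: b41 a2 b43 b44 b45 a6 b47
Rows 2 and 4 agree on B; apply B→C and equate their C entries.
Rows 2 and 4 agree on BCF; apply BCF→G and equate their G entries.
Rows 2 and 4 agree on C; apply C→AB and equate their AB entries.
No row becomes fully distinguished — the join is lossy.

No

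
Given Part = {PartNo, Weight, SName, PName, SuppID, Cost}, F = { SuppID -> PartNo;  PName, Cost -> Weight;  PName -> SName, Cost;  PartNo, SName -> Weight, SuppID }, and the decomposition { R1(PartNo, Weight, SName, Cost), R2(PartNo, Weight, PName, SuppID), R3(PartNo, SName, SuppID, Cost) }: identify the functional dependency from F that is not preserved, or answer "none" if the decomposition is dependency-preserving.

Check PName → SName, Cost: no single fragment contains all of {SName, PName, Cost}, and the restricted closure of {PName} across the fragments never reaches {SName, Cost}.
SuppID → PartNo is preserved.
PName, Cost → Weight is preserved.
PartNo, SName → Weight, SuppID is preserved.

PName -> SName, Cost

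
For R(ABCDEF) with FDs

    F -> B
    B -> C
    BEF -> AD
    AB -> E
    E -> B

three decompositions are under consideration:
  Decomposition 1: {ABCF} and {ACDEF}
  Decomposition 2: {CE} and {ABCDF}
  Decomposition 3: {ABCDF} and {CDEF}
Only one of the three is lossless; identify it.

Decomposition 1

Decomposition 1: common = {ACF}, closure = {ABCDEF} → lossless.
Decomposition 2: common = {C}, closure = {C} → lossy.
Decomposition 3: common = {CDF}, closure = {BCDF} → lossy.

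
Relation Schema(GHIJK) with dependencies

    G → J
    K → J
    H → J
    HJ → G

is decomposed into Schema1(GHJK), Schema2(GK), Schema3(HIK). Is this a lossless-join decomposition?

Yes

Chase test. Columns are GHIJK; row i has aⱼ where attribute j ∈ Schemai, else bᵢⱼ.
Initial tableau (one row per fragment):
  row 1: a1 a2 b13 a4 a5
  row 2: a1 b22 b23 b24 a5
  row 3: b31 a2 a3 b34 a5
Rows 1 and 2 agree on G; apply G→J and equate their J entries.
Rows 1 and 3 agree on K; apply K→J and equate their J entries.
Rows 1 and 3 agree on HJ; apply HJ→G and equate their G entries.
Row 3 is now all distinguished symbols — the join is lossless.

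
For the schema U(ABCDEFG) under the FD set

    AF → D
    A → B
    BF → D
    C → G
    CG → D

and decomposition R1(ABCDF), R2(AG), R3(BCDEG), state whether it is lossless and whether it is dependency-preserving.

lossy but dependency-preserving

Lossless test (chase): Rows 1 and 2 agree on A; apply A→B and equate their B entries. Rows 1 and 3 agree on C; apply C→G and equate their G entries. No row becomes fully distinguished — the join is lossy.
Dependency preservation: every FD's attributes lie within a single fragment, so each can be enforced locally — preserved.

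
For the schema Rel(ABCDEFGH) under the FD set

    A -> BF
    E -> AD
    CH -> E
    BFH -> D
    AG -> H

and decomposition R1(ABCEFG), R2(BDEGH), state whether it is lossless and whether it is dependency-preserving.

lossless but not dependency-preserving

Lossless test: (BEG)⁺ = {ABDEFGH}, which contains all of one fragment — lossless.
Dependency preservation: the restricted closure of {CH} across the fragments never reaches {E}, so CH → E cannot be enforced without a join — not preserved.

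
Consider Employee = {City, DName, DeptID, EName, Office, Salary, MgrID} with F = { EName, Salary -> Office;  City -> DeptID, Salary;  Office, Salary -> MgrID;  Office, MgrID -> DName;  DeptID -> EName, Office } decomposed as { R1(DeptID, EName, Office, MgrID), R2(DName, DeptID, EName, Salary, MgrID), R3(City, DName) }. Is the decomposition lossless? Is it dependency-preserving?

lossy and not dependency-preserving

Lossless test (chase): Rows 1 and 2 agree on DeptID; apply DeptID→EName, Office and equate their EName, Office entries. Rows 1 and 2 agree on Office, MgrID; apply Office, MgrID→DName and equate their DName entries. No row becomes fully distinguished — the join is lossy.
Dependency preservation: the restricted closure of {EName, Salary} across the fragments never reaches {Office}, so EName, Salary → Office cannot be enforced without a join — not preserved.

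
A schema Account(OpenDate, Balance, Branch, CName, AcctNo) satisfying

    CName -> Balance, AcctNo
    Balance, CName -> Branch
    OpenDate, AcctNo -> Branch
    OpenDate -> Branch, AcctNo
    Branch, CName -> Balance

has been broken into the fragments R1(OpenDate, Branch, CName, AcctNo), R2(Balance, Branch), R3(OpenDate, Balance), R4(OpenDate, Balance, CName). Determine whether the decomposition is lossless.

Chase test. Columns are OpenDate, Balance, Branch, CName, AcctNo; row i has aⱼ where attribute j ∈ Ri, else bᵢⱼ.
Initial tableau (one row per fragment):
  row 1: a1 b12 a3 a4 a5
  row 2: b21 a2 a3 b24 b25
  row 3: a1 a2 b33 b34 b35
  row 4: a1 a2 b43 a4 b45
Rows 1 and 4 agree on CName; apply CName→Balance, AcctNo and equate their Balance, AcctNo entries.
Rows 1 and 4 agree on Balance, CName; apply Balance, CName→Branch and equate their Branch entries.
Rows 1 and 3 agree on OpenDate; apply OpenDate→Branch, AcctNo and equate their Branch, AcctNo entries.
Row 1 is now all distinguished symbols — the join is lossless.

Yes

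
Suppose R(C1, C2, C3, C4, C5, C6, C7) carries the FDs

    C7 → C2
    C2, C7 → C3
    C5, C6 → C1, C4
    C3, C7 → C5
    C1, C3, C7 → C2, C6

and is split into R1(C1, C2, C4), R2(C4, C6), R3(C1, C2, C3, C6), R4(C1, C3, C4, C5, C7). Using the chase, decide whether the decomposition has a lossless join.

Chase test. Columns are C1, C2, C3, C4, C5, C6, C7; row i has aⱼ where attribute j ∈ Ri, else bᵢⱼ.
Initial tableau (one row per fragment):
  row 1: a1 a2 b13 a4 b15 b16 b17
  row 2: b21 b22 b23 a4 b25 a6 b27
  row 3: a1 a2 a3 b34 b35 a6 b37
  row 4: a1 b42 a3 a4 a5 b46 a7
No row becomes fully distinguished — the join is lossy.

No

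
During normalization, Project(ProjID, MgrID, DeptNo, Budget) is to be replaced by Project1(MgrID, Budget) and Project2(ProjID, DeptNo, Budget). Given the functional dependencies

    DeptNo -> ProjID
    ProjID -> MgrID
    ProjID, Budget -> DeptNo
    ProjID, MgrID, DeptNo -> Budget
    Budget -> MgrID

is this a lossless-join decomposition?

Common attributes: Project1 ∩ Project2 = {Budget}.
Closure of {Budget}: Budget → MgrID applies, adding MgrID. So (Budget)⁺ = {MgrID, Budget}.
This closure contains every attribute of Project1, so Project1 ∩ Project2 → Project1. The join is lossless.

Yes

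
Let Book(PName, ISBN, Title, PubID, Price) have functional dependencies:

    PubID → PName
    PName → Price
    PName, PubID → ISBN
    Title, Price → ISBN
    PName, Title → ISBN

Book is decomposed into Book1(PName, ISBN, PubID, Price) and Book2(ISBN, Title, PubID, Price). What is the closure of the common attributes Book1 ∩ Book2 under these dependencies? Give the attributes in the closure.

Book1 ∩ Book2 = {ISBN, PubID, Price}.
PubID → PName applies, adding PName
Closure: {PName, ISBN, PubID, Price}.

PName, ISBN, PubID, Price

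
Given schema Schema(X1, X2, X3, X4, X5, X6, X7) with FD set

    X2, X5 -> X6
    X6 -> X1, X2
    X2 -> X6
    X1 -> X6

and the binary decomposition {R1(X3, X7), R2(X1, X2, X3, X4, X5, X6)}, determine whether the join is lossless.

No

Common attributes: R1 ∩ R2 = {X3}.
No dependency enlarges {X3}, so (X3)⁺ = {X3}.
The closure contains neither all of R1 = {X3, X7} nor all of R2 = {X1, X2, X3, X4, X5, X6}, so the common attributes are not a superkey of either fragment. The join is lossy.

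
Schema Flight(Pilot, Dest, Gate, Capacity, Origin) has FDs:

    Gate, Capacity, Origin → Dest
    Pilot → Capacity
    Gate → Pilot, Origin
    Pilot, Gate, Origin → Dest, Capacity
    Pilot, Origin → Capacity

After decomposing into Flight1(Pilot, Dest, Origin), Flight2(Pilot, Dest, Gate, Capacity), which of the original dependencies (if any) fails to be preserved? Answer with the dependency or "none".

Gate → Pilot, Origin

Check Gate → Pilot, Origin: no single fragment contains all of {Pilot, Gate, Origin}, and the restricted closure of {Gate} across the fragments never reaches {Pilot, Origin}.
Gate, Capacity, Origin → Dest is preserved.
Pilot → Capacity is preserved.
Pilot, Gate, Origin → Dest, Capacity is preserved.
Pilot, Origin → Capacity is preserved.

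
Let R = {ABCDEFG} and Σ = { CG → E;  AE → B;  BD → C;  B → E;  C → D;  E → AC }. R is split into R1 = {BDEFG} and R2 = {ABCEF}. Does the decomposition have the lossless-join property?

Yes

Common attributes: R1 ∩ R2 = {BEF}.
Closure of {BEF}: E → AC applies, adding AC; C → D applies, adding D. So (BEF)⁺ = {ABCDEF}.
This closure contains every attribute of R2, so R1 ∩ R2 → R2. The join is lossless.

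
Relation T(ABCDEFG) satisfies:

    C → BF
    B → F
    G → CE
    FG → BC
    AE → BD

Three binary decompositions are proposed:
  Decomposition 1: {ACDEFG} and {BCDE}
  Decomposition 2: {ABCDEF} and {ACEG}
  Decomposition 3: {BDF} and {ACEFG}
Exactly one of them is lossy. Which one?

Decomposition 1: common = {CDE}, closure = {BCDEF} → lossless.
Decomposition 2: common = {ACE}, closure = {ABCDEF} → lossless.
Decomposition 3: common = {F}, closure = {F} → lossy.

Decomposition 3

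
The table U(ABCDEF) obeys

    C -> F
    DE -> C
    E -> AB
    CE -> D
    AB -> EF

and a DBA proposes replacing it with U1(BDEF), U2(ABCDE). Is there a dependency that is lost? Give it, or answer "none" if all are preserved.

C -> F

Check C → F: no single fragment contains all of {CF}, and the restricted closure of {C} across the fragments never reaches {F}.
DE → C is preserved.
E → AB is preserved.
CE → D is preserved.
AB → EF is preserved.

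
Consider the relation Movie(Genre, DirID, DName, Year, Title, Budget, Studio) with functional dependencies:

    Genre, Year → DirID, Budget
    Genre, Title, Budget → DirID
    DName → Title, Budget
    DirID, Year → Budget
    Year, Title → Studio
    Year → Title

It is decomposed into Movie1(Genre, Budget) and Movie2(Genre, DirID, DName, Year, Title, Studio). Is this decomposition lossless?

No

Common attributes: Movie1 ∩ Movie2 = {Genre}.
No dependency enlarges {Genre}, so (Genre)⁺ = {Genre}.
The closure contains neither all of Movie1 = {Genre, Budget} nor all of Movie2 = {Genre, DirID, DName, Year, Title, Studio}, so the common attributes are not a superkey of either fragment. The join is lossy.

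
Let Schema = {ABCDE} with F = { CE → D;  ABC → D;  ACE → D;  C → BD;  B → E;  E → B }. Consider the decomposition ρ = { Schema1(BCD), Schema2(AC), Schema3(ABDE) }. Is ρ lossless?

Chase test. Columns are ABCDE; row i has aⱼ where attribute j ∈ Schemai, else bᵢⱼ.
Initial tableau (one row per fragment):
  row 1: b11 a2 a3 a4 b15
  row 2: a1 b22 a3 b24 b25
  row 3: a1 a2 b33 a4 a5
Rows 1 and 2 agree on C; apply C→BD and equate their BD entries.
Rows 1 and 2 agree on B; apply B→E and equate their E entries.
Rows 1 and 3 agree on B; apply B→E and equate their E entries.
Row 2 is now all distinguished symbols — the join is lossless.

Yes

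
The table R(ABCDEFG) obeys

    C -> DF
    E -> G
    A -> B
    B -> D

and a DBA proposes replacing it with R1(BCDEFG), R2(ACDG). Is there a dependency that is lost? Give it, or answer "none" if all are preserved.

A -> B

Check A → B: no single fragment contains all of {AB}, and the restricted closure of {A} across the fragments never reaches {B}.
C → DF is preserved.
E → G is preserved.
B → D is preserved.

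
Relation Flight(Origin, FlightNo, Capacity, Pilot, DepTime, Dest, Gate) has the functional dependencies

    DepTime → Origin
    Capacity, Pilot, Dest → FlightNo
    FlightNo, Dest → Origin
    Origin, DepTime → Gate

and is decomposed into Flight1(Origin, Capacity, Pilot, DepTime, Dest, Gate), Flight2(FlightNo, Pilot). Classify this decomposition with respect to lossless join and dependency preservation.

Lossless test: (Pilot)⁺ = {Pilot}, which is a superkey of neither fragment — lossy.
Dependency preservation: the restricted closure of {Capacity, Pilot, Dest} across the fragments never reaches {FlightNo}, so Capacity, Pilot, Dest → FlightNo cannot be enforced without a join — not preserved.

lossy and not dependency-preserving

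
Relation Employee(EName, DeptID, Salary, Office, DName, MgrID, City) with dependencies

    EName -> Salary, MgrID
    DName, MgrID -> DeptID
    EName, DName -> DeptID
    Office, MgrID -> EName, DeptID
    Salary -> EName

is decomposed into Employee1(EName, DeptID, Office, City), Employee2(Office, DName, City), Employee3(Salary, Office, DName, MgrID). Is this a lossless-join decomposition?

Chase test. Columns are EName, DeptID, Salary, Office, DName, MgrID, City; row i has aⱼ where attribute j ∈ Employeei, else bᵢⱼ.
Initial tableau (one row per fragment):
  row 1: a1 a2 b13 a4 b15 b16 a7
  row 2: b21 b22 b23 a4 a5 b26 a7
  row 3: b31 b32 a3 a4 a5 a6 b37
No row becomes fully distinguished — the join is lossy.

No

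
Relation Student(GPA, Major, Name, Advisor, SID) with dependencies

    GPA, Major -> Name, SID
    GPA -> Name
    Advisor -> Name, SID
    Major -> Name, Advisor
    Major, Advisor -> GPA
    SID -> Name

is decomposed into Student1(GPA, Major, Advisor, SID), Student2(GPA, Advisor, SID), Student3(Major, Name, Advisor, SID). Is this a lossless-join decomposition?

Chase test. Columns are GPA, Major, Name, Advisor, SID; row i has aⱼ where attribute j ∈ Studenti, else bᵢⱼ.
Initial tableau (one row per fragment):
  row 1: a1 a2 b13 a4 a5
  row 2: a1 b22 b23 a4 a5
  row 3: b31 a2 a3 a4 a5
Rows 1 and 2 agree on GPA; apply GPA→Name and equate their Name entries.
Rows 1 and 3 agree on Advisor; apply Advisor→Name, SID and equate their Name, SID entries.
Rows 1 and 3 agree on Major, Advisor; apply Major, Advisor→GPA and equate their GPA entries.
Row 1 is now all distinguished symbols — the join is lossless.

Yes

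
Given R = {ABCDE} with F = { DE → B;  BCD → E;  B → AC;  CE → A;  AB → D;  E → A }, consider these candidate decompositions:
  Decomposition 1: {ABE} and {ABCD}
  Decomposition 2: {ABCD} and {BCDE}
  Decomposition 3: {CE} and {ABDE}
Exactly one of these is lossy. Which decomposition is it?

Decomposition 3

Decomposition 1: common = {AB}, closure = {ABCDE} → lossless.
Decomposition 2: common = {BCD}, closure = {ABCDE} → lossless.
Decomposition 3: common = {E}, closure = {AE} → lossy.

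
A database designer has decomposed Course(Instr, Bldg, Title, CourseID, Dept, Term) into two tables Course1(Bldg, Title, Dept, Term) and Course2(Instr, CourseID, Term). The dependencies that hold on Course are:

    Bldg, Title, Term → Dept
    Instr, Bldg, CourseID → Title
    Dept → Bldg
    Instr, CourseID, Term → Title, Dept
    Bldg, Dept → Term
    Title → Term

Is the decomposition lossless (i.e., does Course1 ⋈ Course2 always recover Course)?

No

Common attributes: Course1 ∩ Course2 = {Term}.
No dependency enlarges {Term}, so (Term)⁺ = {Term}.
The closure contains neither all of Course1 = {Bldg, Title, Dept, Term} nor all of Course2 = {Instr, CourseID, Term}, so the common attributes are not a superkey of either fragment. The join is lossy.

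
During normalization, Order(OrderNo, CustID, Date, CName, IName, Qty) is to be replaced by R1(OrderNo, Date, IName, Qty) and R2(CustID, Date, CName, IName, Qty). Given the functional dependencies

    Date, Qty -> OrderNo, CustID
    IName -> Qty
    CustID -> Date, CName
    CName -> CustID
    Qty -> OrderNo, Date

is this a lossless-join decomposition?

Yes

Common attributes: R1 ∩ R2 = {Date, IName, Qty}.
Closure of {Date, IName, Qty}: Date, Qty → OrderNo, CustID applies, adding OrderNo, CustID; CustID → Date, CName applies, adding CName. So (Date, IName, Qty)⁺ = {OrderNo, CustID, Date, CName, IName, Qty}.
This closure contains every attribute of R1, so R1 ∩ R2 → R1. The join is lossless.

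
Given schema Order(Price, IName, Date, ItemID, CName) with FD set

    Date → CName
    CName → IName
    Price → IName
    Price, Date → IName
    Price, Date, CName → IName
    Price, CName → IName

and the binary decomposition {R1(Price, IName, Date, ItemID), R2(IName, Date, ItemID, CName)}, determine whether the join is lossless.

Common attributes: R1 ∩ R2 = {IName, Date, ItemID}.
Closure of {IName, Date, ItemID}: Date → CName applies, adding CName. So (IName, Date, ItemID)⁺ = {IName, Date, ItemID, CName}.
This closure contains every attribute of R2, so R1 ∩ R2 → R2. The join is lossless.

Yes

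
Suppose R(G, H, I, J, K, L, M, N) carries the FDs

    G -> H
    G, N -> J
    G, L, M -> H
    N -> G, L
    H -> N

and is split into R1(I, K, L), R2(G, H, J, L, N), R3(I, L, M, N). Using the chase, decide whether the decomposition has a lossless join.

No

Chase test. Columns are G, H, I, J, K, L, M, N; row i has aⱼ where attribute j ∈ Ri, else bᵢⱼ.
Initial tableau (one row per fragment):
  row 1: b11 b12 a3 b14 a5 a6 b17 b18
  row 2: a1 a2 b23 a4 b25 a6 b27 a8
  row 3: b31 b32 a3 b34 b35 a6 a7 a8
Rows 2 and 3 agree on N; apply N→G, L and equate their G, L entries.
Rows 2 and 3 agree on G; apply G→H and equate their H entries.
Rows 2 and 3 agree on G, N; apply G, N→J and equate their J entries.
No row becomes fully distinguished — the join is lossy.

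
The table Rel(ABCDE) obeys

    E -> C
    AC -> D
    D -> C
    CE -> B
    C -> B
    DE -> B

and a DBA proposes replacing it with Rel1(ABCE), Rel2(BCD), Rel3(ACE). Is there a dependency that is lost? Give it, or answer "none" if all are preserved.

AC -> D

Check AC → D: no single fragment contains all of {ACD}, and the restricted closure of {AC} across the fragments never reaches {D}.
E → C is preserved.
D → C is preserved.
CE → B is preserved.
C → B is preserved.
DE → B is preserved.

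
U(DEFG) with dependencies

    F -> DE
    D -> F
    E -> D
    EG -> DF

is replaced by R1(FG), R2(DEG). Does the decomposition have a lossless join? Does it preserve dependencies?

lossy and not dependency-preserving

Lossless test: (G)⁺ = {G}, which is a superkey of neither fragment — lossy.
Dependency preservation: the restricted closure of {F} across the fragments never reaches {DE}, so F → DE cannot be enforced without a join — not preserved.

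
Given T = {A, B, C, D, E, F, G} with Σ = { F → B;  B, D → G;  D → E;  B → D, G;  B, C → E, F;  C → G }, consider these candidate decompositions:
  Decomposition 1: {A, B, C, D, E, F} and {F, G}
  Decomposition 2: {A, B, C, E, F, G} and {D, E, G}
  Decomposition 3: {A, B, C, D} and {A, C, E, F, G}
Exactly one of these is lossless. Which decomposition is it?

Decomposition 1

Decomposition 1: common = {F}, closure = {B, D, E, F, G} → lossless.
Decomposition 2: common = {E, G}, closure = {E, G} → lossy.
Decomposition 3: common = {A, C}, closure = {A, C, G} → lossy.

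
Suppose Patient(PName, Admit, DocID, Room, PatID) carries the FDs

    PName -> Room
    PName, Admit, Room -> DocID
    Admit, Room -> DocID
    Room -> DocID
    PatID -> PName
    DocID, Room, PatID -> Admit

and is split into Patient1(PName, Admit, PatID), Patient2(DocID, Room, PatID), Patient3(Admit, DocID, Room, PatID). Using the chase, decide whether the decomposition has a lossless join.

Yes

Chase test. Columns are PName, Admit, DocID, Room, PatID; row i has aⱼ where attribute j ∈ Patienti, else bᵢⱼ.
Initial tableau (one row per fragment):
  row 1: a1 a2 b13 b14 a5
  row 2: b21 b22 a3 a4 a5
  row 3: b31 a2 a3 a4 a5
Rows 1 and 2 agree on PatID; apply PatID→PName and equate their PName entries.
Rows 1 and 3 agree on PatID; apply PatID→PName and equate their PName entries.
Rows 2 and 3 agree on DocID, Room, PatID; apply DocID, Room, PatID→Admit and equate their Admit entries.
Rows 1 and 2 agree on PName; apply PName→Room and equate their Room entries.
Rows 1 and 2 agree on PName, Admit, Room; apply PName, Admit, Room→DocID and equate their DocID entries.
Row 1 is now all distinguished symbols — the join is lossless.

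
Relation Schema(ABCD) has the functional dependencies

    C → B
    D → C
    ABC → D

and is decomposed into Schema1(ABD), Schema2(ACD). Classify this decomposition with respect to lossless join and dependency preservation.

lossless but not dependency-preserving

Lossless test: (AD)⁺ = {ABCD}, which contains all of one fragment — lossless.
Dependency preservation: the restricted closure of {C} across the fragments never reaches {B}, so C → B cannot be enforced without a join — not preserved.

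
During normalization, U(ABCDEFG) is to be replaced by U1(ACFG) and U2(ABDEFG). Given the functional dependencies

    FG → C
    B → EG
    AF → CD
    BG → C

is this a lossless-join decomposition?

Yes

Common attributes: U1 ∩ U2 = {AFG}.
Closure of {AFG}: FG → C applies, adding C; AF → CD applies, adding D. So (AFG)⁺ = {ACDFG}.
This closure contains every attribute of U1, so U1 ∩ U2 → U1. The join is lossless.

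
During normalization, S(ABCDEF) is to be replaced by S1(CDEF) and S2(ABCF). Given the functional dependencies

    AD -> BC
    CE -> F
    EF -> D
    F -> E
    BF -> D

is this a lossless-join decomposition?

Common attributes: S1 ∩ S2 = {CF}.
Closure of {CF}: F → E applies, adding E; EF → D applies, adding D. So (CF)⁺ = {CDEF}.
This closure contains every attribute of S1, so S1 ∩ S2 → S1. The join is lossless.

Yes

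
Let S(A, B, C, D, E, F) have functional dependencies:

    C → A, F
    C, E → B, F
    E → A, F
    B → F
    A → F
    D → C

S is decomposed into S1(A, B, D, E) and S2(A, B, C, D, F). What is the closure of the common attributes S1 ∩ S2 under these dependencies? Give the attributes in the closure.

S1 ∩ S2 = {A, B, D}.
B → F applies, adding F
D → C applies, adding C
Closure: {A, B, C, D, F}.

A, B, C, D, F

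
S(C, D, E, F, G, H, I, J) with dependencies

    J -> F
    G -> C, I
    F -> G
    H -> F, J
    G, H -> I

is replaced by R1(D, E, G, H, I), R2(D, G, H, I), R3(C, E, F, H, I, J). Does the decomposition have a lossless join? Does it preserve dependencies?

lossless but not dependency-preserving

Lossless test (chase): Rows 1 and 2 agree on G; apply G→C, I and equate their C, I entries. Rows 1 and 2 agree on H; apply H→F, J and equate their F, J entries. Rows 1 and 3 agree on H; apply H→F, J and equate their F, J entries. Rows 1 and 3 agree on F; apply F→G and equate their G entries. Rows 1 and 3 agree on G; apply G→C, I and equate their C, I entries. Row 1 is now all distinguished symbols — the join is lossless.
Dependency preservation: the restricted closure of {G} across the fragments never reaches {C, I}, so G → C, I cannot be enforced without a join — not preserved.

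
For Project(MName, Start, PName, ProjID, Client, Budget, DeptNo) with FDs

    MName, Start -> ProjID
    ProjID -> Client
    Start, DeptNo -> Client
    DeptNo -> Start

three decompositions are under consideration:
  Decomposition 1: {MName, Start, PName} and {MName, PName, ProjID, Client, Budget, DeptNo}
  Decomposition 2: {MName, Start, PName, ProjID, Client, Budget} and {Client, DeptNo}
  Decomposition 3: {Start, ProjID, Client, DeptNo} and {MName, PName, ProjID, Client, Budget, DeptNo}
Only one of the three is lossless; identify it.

Decomposition 1: common = {MName, PName}, closure = {MName, PName} → lossy.
Decomposition 2: common = {Client}, closure = {Client} → lossy.
Decomposition 3: common = {ProjID, Client, DeptNo}, closure = {Start, ProjID, Client, DeptNo} → lossless.

Decomposition 3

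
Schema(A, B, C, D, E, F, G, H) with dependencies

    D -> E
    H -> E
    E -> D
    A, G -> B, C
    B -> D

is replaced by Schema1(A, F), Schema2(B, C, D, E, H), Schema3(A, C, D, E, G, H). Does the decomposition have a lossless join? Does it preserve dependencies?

lossy and not dependency-preserving

Lossless test (chase): applying each FD to every pair of rows produces no changes in the tableau, so no row becomes fully distinguished — the join is lossy.
Dependency preservation: the restricted closure of {A, G} across the fragments never reaches {B, C}, so A, G → B, C cannot be enforced without a join — not preserved.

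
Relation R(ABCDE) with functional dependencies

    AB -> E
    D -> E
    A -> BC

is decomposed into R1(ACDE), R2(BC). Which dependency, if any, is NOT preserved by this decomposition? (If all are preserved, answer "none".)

Check A → BC: no single fragment contains all of {ABC}, and the restricted closure of {A} across the fragments never reaches {BC}.
AB → E is preserved.
D → E is preserved.

A -> BC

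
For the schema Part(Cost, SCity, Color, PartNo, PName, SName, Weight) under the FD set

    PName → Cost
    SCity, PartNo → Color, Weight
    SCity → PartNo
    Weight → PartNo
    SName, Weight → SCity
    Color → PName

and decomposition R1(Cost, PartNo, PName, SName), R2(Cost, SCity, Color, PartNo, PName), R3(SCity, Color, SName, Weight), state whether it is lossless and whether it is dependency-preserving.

lossless but not dependency-preserving

Lossless test (chase): Rows 2 and 3 agree on SCity; apply SCity→PartNo and equate their PartNo entries. Rows 2 and 3 agree on Color; apply Color→PName and equate their PName entries. Rows 1 and 3 agree on PName; apply PName→Cost and equate their Cost entries. Rows 2 and 3 agree on SCity, PartNo; apply SCity, PartNo→Color, Weight and equate their Color, Weight entries. Row 3 is now all distinguished symbols — the join is lossless.
Dependency preservation: the restricted closure of {Weight} across the fragments never reaches {PartNo}, so Weight → PartNo cannot be enforced without a join — not preserved.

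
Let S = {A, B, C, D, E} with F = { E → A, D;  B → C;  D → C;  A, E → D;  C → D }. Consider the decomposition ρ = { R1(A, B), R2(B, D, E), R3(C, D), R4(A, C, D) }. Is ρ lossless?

Chase test. Columns are A, B, C, D, E; row i has aⱼ where attribute j ∈ Ri, else bᵢⱼ.
Initial tableau (one row per fragment):
  row 1: a1 a2 b13 b14 b15
  row 2: b21 a2 b23 a4 a5
  row 3: b31 b32 a3 a4 b35
  row 4: a1 b42 a3 a4 b45
Rows 1 and 2 agree on B; apply B→C and equate their C entries.
Rows 2 and 3 agree on D; apply D→C and equate their C entries.
Rows 1 and 2 agree on C; apply C→D and equate their D entries.
No row becomes fully distinguished — the join is lossy.

No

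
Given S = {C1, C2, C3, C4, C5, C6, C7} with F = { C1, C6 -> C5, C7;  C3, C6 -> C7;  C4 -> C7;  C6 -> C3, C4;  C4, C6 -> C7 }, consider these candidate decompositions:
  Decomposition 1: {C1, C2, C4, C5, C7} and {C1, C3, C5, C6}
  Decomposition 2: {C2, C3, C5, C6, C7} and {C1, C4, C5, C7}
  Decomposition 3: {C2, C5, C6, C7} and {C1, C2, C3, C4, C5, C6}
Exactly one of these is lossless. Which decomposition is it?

Decomposition 3

Decomposition 1: common = {C1, C5}, closure = {C1, C5} → lossy.
Decomposition 2: common = {C5, C7}, closure = {C5, C7} → lossy.
Decomposition 3: common = {C2, C5, C6}, closure = {C2, C3, C4, C5, C6, C7} → lossless.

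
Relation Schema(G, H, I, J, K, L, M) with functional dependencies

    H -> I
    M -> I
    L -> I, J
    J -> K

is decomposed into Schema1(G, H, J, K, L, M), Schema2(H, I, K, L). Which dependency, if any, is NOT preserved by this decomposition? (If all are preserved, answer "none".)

M -> I

Check M → I: no single fragment contains all of {I, M}, and the restricted closure of {M} across the fragments never reaches {I}.
H → I is preserved.
L → I, J is preserved.
J → K is preserved.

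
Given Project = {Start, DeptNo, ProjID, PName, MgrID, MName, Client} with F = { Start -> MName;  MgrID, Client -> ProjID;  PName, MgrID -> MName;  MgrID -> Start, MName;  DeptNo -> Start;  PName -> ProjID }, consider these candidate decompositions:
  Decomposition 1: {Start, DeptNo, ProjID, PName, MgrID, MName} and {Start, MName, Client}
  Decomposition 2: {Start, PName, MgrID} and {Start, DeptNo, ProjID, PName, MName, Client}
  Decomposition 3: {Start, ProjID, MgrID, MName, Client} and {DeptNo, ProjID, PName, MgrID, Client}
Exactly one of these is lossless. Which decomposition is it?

Decomposition 3

Decomposition 1: common = {Start, MName}, closure = {Start, MName} → lossy.
Decomposition 2: common = {Start, PName}, closure = {Start, ProjID, PName, MName} → lossy.
Decomposition 3: common = {ProjID, MgrID, Client}, closure = {Start, ProjID, MgrID, MName, Client} → lossless.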